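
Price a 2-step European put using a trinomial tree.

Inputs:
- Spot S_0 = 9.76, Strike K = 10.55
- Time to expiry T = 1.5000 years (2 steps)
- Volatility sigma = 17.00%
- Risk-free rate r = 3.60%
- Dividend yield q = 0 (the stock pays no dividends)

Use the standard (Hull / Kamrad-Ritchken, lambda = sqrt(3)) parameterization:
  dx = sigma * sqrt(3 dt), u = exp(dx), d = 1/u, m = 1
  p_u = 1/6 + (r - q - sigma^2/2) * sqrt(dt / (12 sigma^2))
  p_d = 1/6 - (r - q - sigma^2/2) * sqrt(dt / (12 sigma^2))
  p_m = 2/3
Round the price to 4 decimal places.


dt = T/N = 0.750000; dx = sigma*sqrt(3*dt) = 0.255000
u = exp(dx) = 1.290462; d = 1/u = 0.774916
p_u = 0.198358, p_m = 0.666667, p_d = 0.134975
Discount per step: exp(-r*dt) = 0.973361
Stock lattice S(k, j) with j the centered position index:
  k=0: S(0,+0) = 9.7600
  k=1: S(1,-1) = 7.5632; S(1,+0) = 9.7600; S(1,+1) = 12.5949
  k=2: S(2,-2) = 5.8608; S(2,-1) = 7.5632; S(2,+0) = 9.7600; S(2,+1) = 12.5949; S(2,+2) = 16.2532
Terminal payoffs V(N, j) = max(K - S_T, 0):
  V(2,-2) = 4.689163; V(2,-1) = 2.986815; V(2,+0) = 0.790000; V(2,+1) = 0.000000; V(2,+2) = 0.000000
Backward induction: V(k, j) = exp(-r*dt) * [p_u * V(k+1, j+1) + p_m * V(k+1, j) + p_d * V(k+1, j-1)]
  V(1,-1) = exp(-r*dt) * [p_u*0.790000 + p_m*2.986815 + p_d*4.689163] = 2.706757
  V(1,+0) = exp(-r*dt) * [p_u*0.000000 + p_m*0.790000 + p_d*2.986815] = 0.905044
  V(1,+1) = exp(-r*dt) * [p_u*0.000000 + p_m*0.000000 + p_d*0.790000] = 0.103790
  V(0,+0) = exp(-r*dt) * [p_u*0.103790 + p_m*0.905044 + p_d*2.706757] = 0.962943

Answer: Price = V(0,0) = 0.9629


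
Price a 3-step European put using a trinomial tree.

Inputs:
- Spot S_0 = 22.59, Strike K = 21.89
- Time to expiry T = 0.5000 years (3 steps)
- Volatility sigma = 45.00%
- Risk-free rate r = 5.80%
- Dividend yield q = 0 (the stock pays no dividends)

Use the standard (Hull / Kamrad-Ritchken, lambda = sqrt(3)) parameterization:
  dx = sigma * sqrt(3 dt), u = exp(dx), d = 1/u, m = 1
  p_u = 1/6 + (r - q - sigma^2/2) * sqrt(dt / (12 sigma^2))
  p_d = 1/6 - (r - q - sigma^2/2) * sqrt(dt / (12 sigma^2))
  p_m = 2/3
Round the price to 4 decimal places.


Answer: Price = V(0,0) = 2.0201

Derivation:
dt = T/N = 0.166667; dx = sigma*sqrt(3*dt) = 0.318198
u = exp(dx) = 1.374648; d = 1/u = 0.727459
p_u = 0.155340, p_m = 0.666667, p_d = 0.177993
Discount per step: exp(-r*dt) = 0.990380
Stock lattice S(k, j) with j the centered position index:
  k=0: S(0,+0) = 22.5900
  k=1: S(1,-1) = 16.4333; S(1,+0) = 22.5900; S(1,+1) = 31.0533
  k=2: S(2,-2) = 11.9545; S(2,-1) = 16.4333; S(2,+0) = 22.5900; S(2,+1) = 31.0533; S(2,+2) = 42.6874
  k=3: S(3,-3) = 8.6964; S(3,-2) = 11.9545; S(3,-1) = 16.4333; S(3,+0) = 22.5900; S(3,+1) = 31.0533; S(3,+2) = 42.6874; S(3,+3) = 58.6801
Terminal payoffs V(N, j) = max(K - S_T, 0):
  V(3,-3) = 13.193565; V(3,-2) = 9.935459; V(3,-1) = 5.456708; V(3,+0) = 0.000000; V(3,+1) = 0.000000; V(3,+2) = 0.000000; V(3,+3) = 0.000000
Backward induction: V(k, j) = exp(-r*dt) * [p_u * V(k+1, j+1) + p_m * V(k+1, j) + p_d * V(k+1, j-1)]
  V(2,-2) = exp(-r*dt) * [p_u*5.456708 + p_m*9.935459 + p_d*13.193565] = 9.725186
  V(2,-1) = exp(-r*dt) * [p_u*0.000000 + p_m*5.456708 + p_d*9.935459] = 5.354243
  V(2,+0) = exp(-r*dt) * [p_u*0.000000 + p_m*0.000000 + p_d*5.456708] = 0.961915
  V(2,+1) = exp(-r*dt) * [p_u*0.000000 + p_m*0.000000 + p_d*0.000000] = 0.000000
  V(2,+2) = exp(-r*dt) * [p_u*0.000000 + p_m*0.000000 + p_d*0.000000] = 0.000000
  V(1,-1) = exp(-r*dt) * [p_u*0.961915 + p_m*5.354243 + p_d*9.725186] = 5.397510
  V(1,+0) = exp(-r*dt) * [p_u*0.000000 + p_m*0.961915 + p_d*5.354243] = 1.578960
  V(1,+1) = exp(-r*dt) * [p_u*0.000000 + p_m*0.000000 + p_d*0.961915] = 0.169567
  V(0,+0) = exp(-r*dt) * [p_u*0.169567 + p_m*1.578960 + p_d*5.397510] = 2.020080


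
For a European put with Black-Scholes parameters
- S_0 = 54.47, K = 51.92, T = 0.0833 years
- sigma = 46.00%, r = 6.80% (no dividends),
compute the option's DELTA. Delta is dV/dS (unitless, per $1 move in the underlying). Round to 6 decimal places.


d1 = 0.4701843757; d2 = 0.3374203746
phi(d1) = 0.3571943646; exp(-qT) = 1.0000000000; exp(-rT) = 0.9943516125
N(-d1) = 0.3191116480
Delta = -exp(-qT) * N(-d1) = -1.0000000000 * 0.3191116480 = -0.319112

Answer: Delta = -0.319112


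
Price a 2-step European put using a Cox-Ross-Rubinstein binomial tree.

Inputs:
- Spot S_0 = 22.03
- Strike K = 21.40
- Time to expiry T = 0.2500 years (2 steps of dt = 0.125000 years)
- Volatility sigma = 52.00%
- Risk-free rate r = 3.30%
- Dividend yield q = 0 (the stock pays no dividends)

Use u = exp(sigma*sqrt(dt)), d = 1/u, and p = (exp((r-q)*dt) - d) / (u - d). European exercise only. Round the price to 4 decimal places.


dt = T/N = 0.125000
u = exp(sigma*sqrt(dt)) = 1.201833; d = 1/u = 0.832062
p = (exp((r-q)*dt) - d) / (u - d) = 0.465346
Discount per step: exp(-r*dt) = 0.995883
Stock lattice S(k, i) with i counting down-moves:
  k=0: S(0,0) = 22.0300
  k=1: S(1,0) = 26.4764; S(1,1) = 18.3303
  k=2: S(2,0) = 31.8202; S(2,1) = 22.0300; S(2,2) = 15.2520
Terminal payoffs V(N, i) = max(K - S_T, 0):
  V(2,0) = 0.000000; V(2,1) = 0.000000; V(2,2) = 6.148015
Backward induction: V(k, i) = exp(-r*dt) * [p * V(k+1, i) + (1-p) * V(k+1, i+1)].
  V(1,0) = exp(-r*dt) * [p*0.000000 + (1-p)*0.000000] = 0.000000
  V(1,1) = exp(-r*dt) * [p*0.000000 + (1-p)*6.148015] = 3.273532
  V(0,0) = exp(-r*dt) * [p*0.000000 + (1-p)*3.273532] = 1.743003

Answer: Price = V(0,0) = 1.7430


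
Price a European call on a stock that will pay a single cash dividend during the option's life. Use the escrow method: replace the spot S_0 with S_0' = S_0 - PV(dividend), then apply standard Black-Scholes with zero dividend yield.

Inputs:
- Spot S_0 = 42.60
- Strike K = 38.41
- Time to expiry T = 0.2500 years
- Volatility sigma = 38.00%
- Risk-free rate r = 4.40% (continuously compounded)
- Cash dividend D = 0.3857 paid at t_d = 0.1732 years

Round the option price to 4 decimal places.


PV(D) = D * exp(-r * t_d) = 0.3857 * 0.99240816 = 0.38277183
S_0' = S_0 - PV(D) = 42.6000 - 0.38277183 = 42.21722817
d1 = (ln(S_0'/K) + (r + sigma^2/2)*T) / (sigma*sqrt(T)) = 0.65031866
d2 = d1 - sigma*sqrt(T) = 0.46031866
exp(-rT) = 0.98906028
N(d1) = 0.74225680; N(d2) = 0.67735625
C = S_0' * N(d1) - K * exp(-rT) * N(d2) = 42.21722817 * 0.74225680 - 38.4100 * 0.98906028 * 0.67735625 = 5.6034

Answer: Price = 5.6034


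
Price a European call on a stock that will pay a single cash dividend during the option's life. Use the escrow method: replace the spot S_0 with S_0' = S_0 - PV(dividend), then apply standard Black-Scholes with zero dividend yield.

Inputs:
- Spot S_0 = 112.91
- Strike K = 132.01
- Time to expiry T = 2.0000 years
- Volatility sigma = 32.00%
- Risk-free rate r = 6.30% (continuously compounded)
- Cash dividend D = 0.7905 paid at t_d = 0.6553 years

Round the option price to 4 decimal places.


Answer: Price = 18.4071

Derivation:
PV(D) = D * exp(-r * t_d) = 0.7905 * 0.95955667 = 0.75852955
S_0' = S_0 - PV(D) = 112.9100 - 0.75852955 = 112.15147045
d1 = (ln(S_0'/K) + (r + sigma^2/2)*T) / (sigma*sqrt(T)) = 0.14445461
d2 = d1 - sigma*sqrt(T) = -0.30809373
exp(-rT) = 0.88161485
N(d1) = 0.55742925; N(d2) = 0.37900551
C = S_0' * N(d1) - K * exp(-rT) * N(d2) = 112.15147045 * 0.55742925 - 132.0100 * 0.88161485 * 0.37900551 = 18.4071


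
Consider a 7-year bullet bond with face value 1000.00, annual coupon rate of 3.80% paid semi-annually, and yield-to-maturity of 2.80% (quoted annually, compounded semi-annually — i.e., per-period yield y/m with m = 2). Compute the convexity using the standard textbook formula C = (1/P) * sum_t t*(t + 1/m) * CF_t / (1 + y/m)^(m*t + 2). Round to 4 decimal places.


Coupon per period c = face * coupon_rate / m = 19.000000
Periods per year m = 2; per-period yield y/m = 0.014000
Number of cashflows N = 14
Cashflows (t years, CF_t, discount factor 1/(1+y/m)^(m*t), PV):
  t = 0.5000: CF_t = 19.000000, DF = 0.986193, PV = 18.737673
  t = 1.0000: CF_t = 19.000000, DF = 0.972577, PV = 18.478967
  t = 1.5000: CF_t = 19.000000, DF = 0.959149, PV = 18.223833
  t = 2.0000: CF_t = 19.000000, DF = 0.945906, PV = 17.972222
  t = 2.5000: CF_t = 19.000000, DF = 0.932847, PV = 17.724085
  t = 3.0000: CF_t = 19.000000, DF = 0.919967, PV = 17.479374
  t = 3.5000: CF_t = 19.000000, DF = 0.907265, PV = 17.238041
  t = 4.0000: CF_t = 19.000000, DF = 0.894739, PV = 17.000041
  t = 4.5000: CF_t = 19.000000, DF = 0.882386, PV = 16.765326
  t = 5.0000: CF_t = 19.000000, DF = 0.870203, PV = 16.533852
  t = 5.5000: CF_t = 19.000000, DF = 0.858188, PV = 16.305574
  t = 6.0000: CF_t = 19.000000, DF = 0.846339, PV = 16.080448
  t = 6.5000: CF_t = 19.000000, DF = 0.834654, PV = 15.858430
  t = 7.0000: CF_t = 1019.000000, DF = 0.823130, PV = 838.769856
Price P = sum_t PV_t = 1063.167722
Convexity numerator sum_t t*(t + 1/m) * CF_t / (1+y/m)^(m*t + 2):
  t = 0.5000: term = 9.111917
  t = 1.0000: term = 26.958333
  t = 1.5000: term = 53.172255
  t = 2.0000: term = 87.396869
  t = 2.5000: term = 129.285309
  t = 3.0000: term = 178.500427
  t = 3.5000: term = 234.714566
  t = 4.0000: term = 297.609340
  t = 4.5000: term = 366.875419
  t = 5.0000: term = 442.212317
  t = 5.5000: term = 523.328186
  t = 6.0000: term = 609.939610
  t = 6.5000: term = 701.771412
  t = 7.0000: term = 42827.843543
Convexity = (1/P) * sum = 46488.719503 / 1063.167722 = 43.726609

Answer: Convexity = 43.7266


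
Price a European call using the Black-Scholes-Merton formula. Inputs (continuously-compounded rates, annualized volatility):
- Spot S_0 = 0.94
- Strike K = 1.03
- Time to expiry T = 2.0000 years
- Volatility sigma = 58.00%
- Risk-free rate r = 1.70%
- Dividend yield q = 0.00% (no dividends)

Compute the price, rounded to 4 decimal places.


d1 = (ln(S/K) + (r - q + 0.5*sigma^2) * T) / (sigma * sqrt(T)) = 0.34010104
d2 = d1 - sigma * sqrt(T) = -0.48014282
exp(-rT) = 0.96657150; exp(-qT) = 1.00000000
C = S_0 * exp(-qT) * N(d1) - K * exp(-rT) * N(d2)
N(d1) = 0.63310978; N(d2) = 0.31556292
C = 0.9400 * 1.00000000 * 0.63310978 - 1.0300 * 0.96657150 * 0.31556292 = 0.2810

Answer: Price = 0.2810


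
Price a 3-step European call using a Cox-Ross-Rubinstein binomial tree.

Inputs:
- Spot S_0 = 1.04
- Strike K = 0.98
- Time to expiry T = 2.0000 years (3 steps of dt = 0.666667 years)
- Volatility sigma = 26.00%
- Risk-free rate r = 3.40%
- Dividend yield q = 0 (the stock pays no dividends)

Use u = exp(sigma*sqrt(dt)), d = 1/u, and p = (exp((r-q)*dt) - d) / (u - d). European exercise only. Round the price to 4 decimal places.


Answer: Price = V(0,0) = 0.2230

Derivation:
dt = T/N = 0.666667
u = exp(sigma*sqrt(dt)) = 1.236505; d = 1/u = 0.808731
p = (exp((r-q)*dt) - d) / (u - d) = 0.500719
Discount per step: exp(-r*dt) = 0.977588
Stock lattice S(k, i) with i counting down-moves:
  k=0: S(0,0) = 1.0400
  k=1: S(1,0) = 1.2860; S(1,1) = 0.8411
  k=2: S(2,0) = 1.5901; S(2,1) = 1.0400; S(2,2) = 0.6802
  k=3: S(3,0) = 1.9662; S(3,1) = 1.2860; S(3,2) = 0.8411; S(3,3) = 0.5501
Terminal payoffs V(N, i) = max(S_T - K, 0):
  V(3,0) = 0.986171; V(3,1) = 0.305966; V(3,2) = 0.000000; V(3,3) = 0.000000
Backward induction: V(k, i) = exp(-r*dt) * [p * V(k+1, i) + (1-p) * V(k+1, i+1)].
  V(2,0) = exp(-r*dt) * [p*0.986171 + (1-p)*0.305966] = 0.632067
  V(2,1) = exp(-r*dt) * [p*0.305966 + (1-p)*0.000000] = 0.149769
  V(2,2) = exp(-r*dt) * [p*0.000000 + (1-p)*0.000000] = 0.000000
  V(1,0) = exp(-r*dt) * [p*0.632067 + (1-p)*0.149769] = 0.382496
  V(1,1) = exp(-r*dt) * [p*0.149769 + (1-p)*0.000000] = 0.073311
  V(0,0) = exp(-r*dt) * [p*0.382496 + (1-p)*0.073311] = 0.223013


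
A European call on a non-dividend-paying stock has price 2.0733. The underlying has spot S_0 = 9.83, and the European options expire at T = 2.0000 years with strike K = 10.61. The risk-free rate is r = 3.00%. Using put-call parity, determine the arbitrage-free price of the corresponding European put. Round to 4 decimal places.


Put-call parity: C - P = S_0 * exp(-qT) - K * exp(-rT).
S_0 * exp(-qT) = 9.8300 * 1.00000000 = 9.83000000
K * exp(-rT) = 10.6100 * 0.94176453 = 9.99212170
P = C - S*exp(-qT) + K*exp(-rT)
P = 2.0733 - 9.83000000 + 9.99212170 = 2.2354

Answer: Put price = 2.2354


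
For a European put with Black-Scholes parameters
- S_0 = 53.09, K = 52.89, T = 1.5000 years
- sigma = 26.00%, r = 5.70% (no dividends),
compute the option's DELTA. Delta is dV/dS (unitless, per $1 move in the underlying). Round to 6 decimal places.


Answer: Delta = -0.330124

Derivation:
d1 = 0.4395713023; d2 = 0.1211376358
phi(d1) = 0.3622031640; exp(-qT) = 1.0000000000; exp(-rT) = 0.9180531431
N(-d1) = 0.3301238147
Delta = -exp(-qT) * N(-d1) = -1.0000000000 * 0.3301238147 = -0.330124


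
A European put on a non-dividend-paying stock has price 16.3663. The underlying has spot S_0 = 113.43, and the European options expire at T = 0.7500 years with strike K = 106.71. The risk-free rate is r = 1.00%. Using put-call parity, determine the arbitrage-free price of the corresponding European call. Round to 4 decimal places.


Put-call parity: C - P = S_0 * exp(-qT) - K * exp(-rT).
S_0 * exp(-qT) = 113.4300 * 1.00000000 = 113.43000000
K * exp(-rT) = 106.7100 * 0.99252805 = 105.91266873
C = P + S*exp(-qT) - K*exp(-rT)
C = 16.3663 + 113.43000000 - 105.91266873 = 23.8836

Answer: Call price = 23.8836


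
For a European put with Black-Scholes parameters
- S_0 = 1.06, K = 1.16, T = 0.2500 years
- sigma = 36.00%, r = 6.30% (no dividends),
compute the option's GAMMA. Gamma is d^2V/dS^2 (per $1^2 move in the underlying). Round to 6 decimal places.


d1 = -0.3233394277; d2 = -0.5033394277
phi(d1) = 0.3786235929; exp(-qT) = 1.0000000000; exp(-rT) = 0.9843733826
Gamma = exp(-qT) * phi(d1) / (S * sigma * sqrt(T)) = 1.0000000000 * 0.3786235929 / (1.0600 * 0.3600 * 0.5000000000) = 1.984400

Answer: Gamma = 1.984400


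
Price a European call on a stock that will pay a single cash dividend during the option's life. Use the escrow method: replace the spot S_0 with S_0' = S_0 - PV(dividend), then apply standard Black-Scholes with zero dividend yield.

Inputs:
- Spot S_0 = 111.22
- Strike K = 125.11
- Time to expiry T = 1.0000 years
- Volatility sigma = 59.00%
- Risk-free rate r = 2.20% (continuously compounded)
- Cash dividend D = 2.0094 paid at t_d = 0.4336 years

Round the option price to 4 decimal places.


Answer: Price = 20.7721

Derivation:
PV(D) = D * exp(-r * t_d) = 2.0094 * 0.99050615 = 1.99032307
S_0' = S_0 - PV(D) = 111.2200 - 1.99032307 = 109.22967693
d1 = (ln(S_0'/K) + (r + sigma^2/2)*T) / (sigma*sqrt(T)) = 0.10221939
d2 = d1 - sigma*sqrt(T) = -0.48778061
exp(-rT) = 0.97824024
N(d1) = 0.54070873; N(d2) = 0.31285263
C = S_0' * N(d1) - K * exp(-rT) * N(d2) = 109.22967693 * 0.54070873 - 125.1100 * 0.97824024 * 0.31285263 = 20.7721


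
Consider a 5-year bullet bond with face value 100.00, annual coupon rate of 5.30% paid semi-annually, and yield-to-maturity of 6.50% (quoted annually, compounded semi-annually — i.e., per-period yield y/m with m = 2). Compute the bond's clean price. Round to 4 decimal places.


Answer: Price = 94.9466

Derivation:
Coupon per period c = face * coupon_rate / m = 2.650000
Periods per year m = 2; per-period yield y/m = 0.032500
Number of cashflows N = 10
Cashflows (t years, CF_t, discount factor 1/(1+y/m)^(m*t), PV):
  t = 0.5000: CF_t = 2.650000, DF = 0.968523, PV = 2.566586
  t = 1.0000: CF_t = 2.650000, DF = 0.938037, PV = 2.485798
  t = 1.5000: CF_t = 2.650000, DF = 0.908510, PV = 2.407552
  t = 2.0000: CF_t = 2.650000, DF = 0.879913, PV = 2.331770
  t = 2.5000: CF_t = 2.650000, DF = 0.852216, PV = 2.258372
  t = 3.0000: CF_t = 2.650000, DF = 0.825391, PV = 2.187286
  t = 3.5000: CF_t = 2.650000, DF = 0.799410, PV = 2.118437
  t = 4.0000: CF_t = 2.650000, DF = 0.774247, PV = 2.051754
  t = 4.5000: CF_t = 2.650000, DF = 0.749876, PV = 1.987171
  t = 5.0000: CF_t = 102.650000, DF = 0.726272, PV = 74.551837
Price P = sum_t PV_t = 94.946563


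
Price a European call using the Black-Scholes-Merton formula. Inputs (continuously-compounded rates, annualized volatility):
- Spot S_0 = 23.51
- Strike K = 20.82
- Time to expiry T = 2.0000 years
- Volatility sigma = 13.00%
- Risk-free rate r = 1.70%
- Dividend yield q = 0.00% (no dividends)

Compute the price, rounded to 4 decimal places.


Answer: Price = 3.8279

Derivation:
d1 = (ln(S/K) + (r - q + 0.5*sigma^2) * T) / (sigma * sqrt(T)) = 0.93779656
d2 = d1 - sigma * sqrt(T) = 0.75394879
exp(-rT) = 0.96657150; exp(-qT) = 1.00000000
C = S_0 * exp(-qT) * N(d1) - K * exp(-rT) * N(d2)
N(d1) = 0.82582551; N(d2) = 0.77456002
C = 23.5100 * 1.00000000 * 0.82582551 - 20.8200 * 0.96657150 * 0.77456002 = 3.8279


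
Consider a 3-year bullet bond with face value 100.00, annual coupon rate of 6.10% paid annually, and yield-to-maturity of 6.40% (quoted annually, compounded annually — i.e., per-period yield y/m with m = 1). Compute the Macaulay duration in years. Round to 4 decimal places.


Answer: Macaulay duration = 2.8301 years

Derivation:
Coupon per period c = face * coupon_rate / m = 6.100000
Periods per year m = 1; per-period yield y/m = 0.064000
Number of cashflows N = 3
Cashflows (t years, CF_t, discount factor 1/(1+y/m)^(m*t), PV):
  t = 1.0000: CF_t = 6.100000, DF = 0.939850, PV = 5.733083
  t = 2.0000: CF_t = 6.100000, DF = 0.883317, PV = 5.388236
  t = 3.0000: CF_t = 106.100000, DF = 0.830185, PV = 88.082676
Price P = sum_t PV_t = 99.203994
Macaulay numerator sum_t t * PV_t:
  t * PV_t at t = 1.0000: 5.733083
  t * PV_t at t = 2.0000: 10.776471
  t * PV_t at t = 3.0000: 264.248028
Macaulay duration D = (sum_t t * PV_t) / P = 280.757582 / 99.203994 = 2.830104


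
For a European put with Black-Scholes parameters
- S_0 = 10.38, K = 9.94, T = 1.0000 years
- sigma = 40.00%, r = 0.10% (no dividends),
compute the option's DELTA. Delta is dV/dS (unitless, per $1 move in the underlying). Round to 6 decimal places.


d1 = 0.3107846427; d2 = -0.0892153573
phi(d1) = 0.3801337630; exp(-qT) = 1.0000000000; exp(-rT) = 0.9990004998
N(-d1) = 0.3779821727
Delta = -exp(-qT) * N(-d1) = -1.0000000000 * 0.3779821727 = -0.377982

Answer: Delta = -0.377982


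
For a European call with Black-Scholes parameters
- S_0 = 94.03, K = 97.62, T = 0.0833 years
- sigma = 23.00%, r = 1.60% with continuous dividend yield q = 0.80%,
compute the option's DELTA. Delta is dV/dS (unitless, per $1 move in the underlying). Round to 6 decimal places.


Answer: Delta = 0.300910

Derivation:
d1 = -0.5212079309; d2 = -0.5875899315
phi(d1) = 0.3482734309; exp(-qT) = 0.9993338220; exp(-rT) = 0.9986680878
N(d1) = 0.3011109649
Delta = exp(-qT) * N(d1) = 0.9993338220 * 0.3011109649 = 0.300910


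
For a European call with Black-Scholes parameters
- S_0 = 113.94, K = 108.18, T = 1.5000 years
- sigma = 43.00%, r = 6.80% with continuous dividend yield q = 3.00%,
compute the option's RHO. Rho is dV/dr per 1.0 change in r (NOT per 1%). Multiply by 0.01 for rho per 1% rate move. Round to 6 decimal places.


Answer: Rho = 69.961221

Derivation:
d1 = 0.4700561087; d2 = -0.0565841860
phi(d1) = 0.3572159044; exp(-qT) = 0.9559974818; exp(-rT) = 0.9030295517
N(d2) = 0.4774382161
Rho = K*T*exp(-rT)*N(d2) = 108.1800 * 1.5000 * 0.9030295517 * 0.4774382161 = 69.961221


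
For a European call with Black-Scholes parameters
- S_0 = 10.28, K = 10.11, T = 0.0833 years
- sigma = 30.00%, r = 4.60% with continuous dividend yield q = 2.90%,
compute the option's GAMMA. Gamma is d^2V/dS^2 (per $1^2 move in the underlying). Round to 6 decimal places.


d1 = 0.2522350519; d2 = 0.1656498338
phi(d1) = 0.3864511561; exp(-qT) = 0.9975872155; exp(-rT) = 0.9961755320
Gamma = exp(-qT) * phi(d1) / (S * sigma * sqrt(T)) = 0.9975872155 * 0.3864511561 / (10.2800 * 0.3000 * 0.2886173938) = 0.433120

Answer: Gamma = 0.433120


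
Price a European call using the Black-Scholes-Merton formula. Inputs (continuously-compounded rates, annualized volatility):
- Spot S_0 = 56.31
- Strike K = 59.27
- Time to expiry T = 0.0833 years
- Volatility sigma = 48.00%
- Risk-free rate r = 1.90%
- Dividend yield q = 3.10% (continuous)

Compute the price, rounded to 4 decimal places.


d1 = (ln(S/K) + (r - q + 0.5*sigma^2) * T) / (sigma * sqrt(T)) = -0.30775011
d2 = d1 - sigma * sqrt(T) = -0.44628646
exp(-rT) = 0.99841855; exp(-qT) = 0.99742103
C = S_0 * exp(-qT) * N(d1) - K * exp(-rT) * N(d2)
N(d1) = 0.37913624; N(d2) = 0.32769517
C = 56.3100 * 0.99742103 * 0.37913624 - 59.2700 * 0.99841855 * 0.32769517 = 1.9023

Answer: Price = 1.9023


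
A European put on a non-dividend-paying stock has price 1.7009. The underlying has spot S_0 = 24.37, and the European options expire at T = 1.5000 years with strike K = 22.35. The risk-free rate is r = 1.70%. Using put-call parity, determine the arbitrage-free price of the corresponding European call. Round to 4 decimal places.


Answer: Call price = 4.2836

Derivation:
Put-call parity: C - P = S_0 * exp(-qT) - K * exp(-rT).
S_0 * exp(-qT) = 24.3700 * 1.00000000 = 24.37000000
K * exp(-rT) = 22.3500 * 0.97482238 = 21.78728017
C = P + S*exp(-qT) - K*exp(-rT)
C = 1.7009 + 24.37000000 - 21.78728017 = 4.2836


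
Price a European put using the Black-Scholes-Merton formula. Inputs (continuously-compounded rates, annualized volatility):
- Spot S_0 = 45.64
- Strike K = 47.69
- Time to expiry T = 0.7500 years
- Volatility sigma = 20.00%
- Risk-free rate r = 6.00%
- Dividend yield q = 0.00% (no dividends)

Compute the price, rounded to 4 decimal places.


d1 = (ln(S/K) + (r - q + 0.5*sigma^2) * T) / (sigma * sqrt(T)) = 0.09273858
d2 = d1 - sigma * sqrt(T) = -0.08046650
exp(-rT) = 0.95599748; exp(-qT) = 1.00000000
P = K * exp(-rT) * N(-d2) - S_0 * exp(-qT) * N(-d1)
N(-d1) = 0.46305562; N(-d2) = 0.53206688
P = 47.6900 * 0.95599748 * 0.53206688 - 45.6400 * 1.00000000 * 0.46305562 = 3.1239

Answer: Price = 3.1239


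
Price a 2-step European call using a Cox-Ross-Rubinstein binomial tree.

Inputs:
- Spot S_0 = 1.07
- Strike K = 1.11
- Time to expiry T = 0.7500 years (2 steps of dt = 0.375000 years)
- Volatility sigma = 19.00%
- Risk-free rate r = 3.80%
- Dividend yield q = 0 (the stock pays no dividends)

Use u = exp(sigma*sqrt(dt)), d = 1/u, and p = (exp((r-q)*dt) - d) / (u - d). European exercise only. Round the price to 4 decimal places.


Answer: Price = V(0,0) = 0.0662

Derivation:
dt = T/N = 0.375000
u = exp(sigma*sqrt(dt)) = 1.123390; d = 1/u = 0.890163
p = (exp((r-q)*dt) - d) / (u - d) = 0.532482
Discount per step: exp(-r*dt) = 0.985851
Stock lattice S(k, i) with i counting down-moves:
  k=0: S(0,0) = 1.0700
  k=1: S(1,0) = 1.2020; S(1,1) = 0.9525
  k=2: S(2,0) = 1.3503; S(2,1) = 1.0700; S(2,2) = 0.8479
Terminal payoffs V(N, i) = max(S_T - K, 0):
  V(2,0) = 0.240345; V(2,1) = 0.000000; V(2,2) = 0.000000
Backward induction: V(k, i) = exp(-r*dt) * [p * V(k+1, i) + (1-p) * V(k+1, i+1)].
  V(1,0) = exp(-r*dt) * [p*0.240345 + (1-p)*0.000000] = 0.126169
  V(1,1) = exp(-r*dt) * [p*0.000000 + (1-p)*0.000000] = 0.000000
  V(0,0) = exp(-r*dt) * [p*0.126169 + (1-p)*0.000000] = 0.066232


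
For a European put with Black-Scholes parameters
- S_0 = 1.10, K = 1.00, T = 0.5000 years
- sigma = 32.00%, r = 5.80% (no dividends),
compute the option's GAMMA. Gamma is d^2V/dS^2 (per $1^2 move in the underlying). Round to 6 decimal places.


d1 = 0.6625156544; d2 = 0.4362414844
phi(d1) = 0.3203304918; exp(-qT) = 1.0000000000; exp(-rT) = 0.9714164645
Gamma = exp(-qT) * phi(d1) / (S * sigma * sqrt(T)) = 1.0000000000 * 0.3203304918 / (1.1000 * 0.3200 * 0.7071067812) = 1.286976

Answer: Gamma = 1.286976


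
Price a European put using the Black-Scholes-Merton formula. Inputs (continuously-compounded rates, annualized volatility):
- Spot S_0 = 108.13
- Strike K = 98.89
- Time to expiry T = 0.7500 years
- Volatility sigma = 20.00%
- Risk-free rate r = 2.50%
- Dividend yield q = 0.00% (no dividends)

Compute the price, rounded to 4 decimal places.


Answer: Price = 2.8720

Derivation:
d1 = (ln(S/K) + (r - q + 0.5*sigma^2) * T) / (sigma * sqrt(T)) = 0.71058011
d2 = d1 - sigma * sqrt(T) = 0.53737503
exp(-rT) = 0.98142469; exp(-qT) = 1.00000000
P = K * exp(-rT) * N(-d2) - S_0 * exp(-qT) * N(-d1)
N(-d1) = 0.23867224; N(-d2) = 0.29550429
P = 98.8900 * 0.98142469 * 0.29550429 - 108.1300 * 1.00000000 * 0.23867224 = 2.8720


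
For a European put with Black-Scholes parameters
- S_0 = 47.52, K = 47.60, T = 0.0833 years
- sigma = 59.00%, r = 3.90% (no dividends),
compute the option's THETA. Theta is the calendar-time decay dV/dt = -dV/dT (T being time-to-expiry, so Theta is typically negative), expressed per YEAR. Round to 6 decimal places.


Answer: Theta = -18.309741

Derivation:
d1 = 0.0943421230; d2 = -0.0759421394
phi(d1) = 0.3971708448; exp(-qT) = 1.0000000000; exp(-rT) = 0.9967565713
Theta = -S*exp(-qT)*phi(d1)*sigma/(2*sqrt(T)) + r*K*exp(-rT)*N(-d2) - q*S*exp(-qT)*N(-d1)
N(-d1) = 0.4624186949; N(-d2) = 0.5302674344; sqrt(T) = 0.2886173938
Term 1 = -47.5200 * 1.0000000000 * 0.3971708448 * 0.5900 / (2 * 0.2886173938) = -19.2909363411
Term 2 = 0.0390 * 47.6000 * 0.9967565713 * 0.5302674344 = 0.9811956714
Term 3 = 0 (no dividend yield, q = 0)
Theta = -19.2909363411 + (0.9811956714) + (0.0000000000) = -18.309741


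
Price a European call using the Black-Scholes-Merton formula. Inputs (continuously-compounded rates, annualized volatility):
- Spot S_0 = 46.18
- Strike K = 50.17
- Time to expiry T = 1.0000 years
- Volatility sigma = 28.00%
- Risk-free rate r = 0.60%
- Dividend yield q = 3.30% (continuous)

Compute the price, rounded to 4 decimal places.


Answer: Price = 3.0662

Derivation:
d1 = (ln(S/K) + (r - q + 0.5*sigma^2) * T) / (sigma * sqrt(T)) = -0.25239441
d2 = d1 - sigma * sqrt(T) = -0.53239441
exp(-rT) = 0.99401796; exp(-qT) = 0.96753856
C = S_0 * exp(-qT) * N(d1) - K * exp(-rT) * N(d2)
N(d1) = 0.40036811; N(d2) = 0.29722643
C = 46.1800 * 0.96753856 * 0.40036811 - 50.1700 * 0.99401796 * 0.29722643 = 3.0662


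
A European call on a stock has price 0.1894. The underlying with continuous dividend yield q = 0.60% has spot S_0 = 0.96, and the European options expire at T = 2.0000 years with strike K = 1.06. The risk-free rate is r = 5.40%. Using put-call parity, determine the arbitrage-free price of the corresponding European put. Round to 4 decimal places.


Put-call parity: C - P = S_0 * exp(-qT) - K * exp(-rT).
S_0 * exp(-qT) = 0.9600 * 0.98807171 = 0.94854884
K * exp(-rT) = 1.0600 * 0.89762760 = 0.95148525
P = C - S*exp(-qT) + K*exp(-rT)
P = 0.1894 - 0.94854884 + 0.95148525 = 0.1923

Answer: Put price = 0.1923


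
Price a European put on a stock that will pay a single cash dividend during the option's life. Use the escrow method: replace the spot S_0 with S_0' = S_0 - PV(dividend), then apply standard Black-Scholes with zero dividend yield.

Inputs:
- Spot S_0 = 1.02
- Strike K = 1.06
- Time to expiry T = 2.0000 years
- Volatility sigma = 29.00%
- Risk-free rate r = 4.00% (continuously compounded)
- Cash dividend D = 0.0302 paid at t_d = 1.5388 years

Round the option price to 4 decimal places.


Answer: Price = 0.1536

Derivation:
PV(D) = D * exp(-r * t_d) = 0.0302 * 0.94030405 = 0.02839718
S_0' = S_0 - PV(D) = 1.0200 - 0.02839718 = 0.99160282
d1 = (ln(S_0'/K) + (r + sigma^2/2)*T) / (sigma*sqrt(T)) = 0.23748658
d2 = d1 - sigma*sqrt(T) = -0.17263535
exp(-rT) = 0.92311635
N(-d1) = 0.40613967; N(-d2) = 0.56853097
P = K * exp(-rT) * N(-d2) - S_0' * N(-d1) = 1.0600 * 0.92311635 * 0.56853097 - 0.99160282 * 0.40613967 = 0.1536


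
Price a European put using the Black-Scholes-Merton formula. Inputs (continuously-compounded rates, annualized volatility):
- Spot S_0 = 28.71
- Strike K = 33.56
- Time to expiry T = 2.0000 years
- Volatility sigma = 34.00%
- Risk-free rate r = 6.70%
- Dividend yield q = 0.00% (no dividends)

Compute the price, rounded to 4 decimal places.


Answer: Price = 5.8419

Derivation:
d1 = (ln(S/K) + (r - q + 0.5*sigma^2) * T) / (sigma * sqrt(T)) = 0.19447644
d2 = d1 - sigma * sqrt(T) = -0.28635618
exp(-rT) = 0.87459006; exp(-qT) = 1.00000000
P = K * exp(-rT) * N(-d2) - S_0 * exp(-qT) * N(-d1)
N(-d1) = 0.42290142; N(-d2) = 0.61269733
P = 33.5600 * 0.87459006 * 0.61269733 - 28.7100 * 1.00000000 * 0.42290142 = 5.8419


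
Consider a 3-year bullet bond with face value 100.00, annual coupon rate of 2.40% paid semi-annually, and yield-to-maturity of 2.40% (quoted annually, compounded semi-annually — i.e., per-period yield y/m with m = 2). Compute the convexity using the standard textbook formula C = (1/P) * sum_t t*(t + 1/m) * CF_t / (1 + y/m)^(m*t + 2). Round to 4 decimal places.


Coupon per period c = face * coupon_rate / m = 1.200000
Periods per year m = 2; per-period yield y/m = 0.012000
Number of cashflows N = 6
Cashflows (t years, CF_t, discount factor 1/(1+y/m)^(m*t), PV):
  t = 0.5000: CF_t = 1.200000, DF = 0.988142, PV = 1.185771
  t = 1.0000: CF_t = 1.200000, DF = 0.976425, PV = 1.171710
  t = 1.5000: CF_t = 1.200000, DF = 0.964847, PV = 1.157816
  t = 2.0000: CF_t = 1.200000, DF = 0.953406, PV = 1.144087
  t = 2.5000: CF_t = 1.200000, DF = 0.942101, PV = 1.130521
  t = 3.0000: CF_t = 101.200000, DF = 0.930930, PV = 94.210094
Price P = sum_t PV_t = 100.000000
Convexity numerator sum_t t*(t + 1/m) * CF_t / (1+y/m)^(m*t + 2):
  t = 0.5000: term = 0.578908
  t = 1.0000: term = 1.716131
  t = 1.5000: term = 3.391563
  t = 2.0000: term = 5.585579
  t = 2.5000: term = 8.279020
  t = 3.0000: term = 965.885645
Convexity = (1/P) * sum = 985.436846 / 100.000000 = 9.854368

Answer: Convexity = 9.8544


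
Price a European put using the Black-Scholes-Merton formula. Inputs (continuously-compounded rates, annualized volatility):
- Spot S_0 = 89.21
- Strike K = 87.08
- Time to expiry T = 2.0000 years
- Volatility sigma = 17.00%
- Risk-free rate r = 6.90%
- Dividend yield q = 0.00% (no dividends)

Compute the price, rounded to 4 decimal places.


Answer: Price = 2.9378

Derivation:
d1 = (ln(S/K) + (r - q + 0.5*sigma^2) * T) / (sigma * sqrt(T)) = 0.79472939
d2 = d1 - sigma * sqrt(T) = 0.55431309
exp(-rT) = 0.87109869; exp(-qT) = 1.00000000
P = K * exp(-rT) * N(-d2) - S_0 * exp(-qT) * N(-d1)
N(-d1) = 0.21338547; N(-d2) = 0.28968230
P = 87.0800 * 0.87109869 * 0.28968230 - 89.2100 * 1.00000000 * 0.21338547 = 2.9378


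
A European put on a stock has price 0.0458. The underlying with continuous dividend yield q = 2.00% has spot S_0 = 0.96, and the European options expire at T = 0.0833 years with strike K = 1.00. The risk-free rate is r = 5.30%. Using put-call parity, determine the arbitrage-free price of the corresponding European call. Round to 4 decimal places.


Answer: Call price = 0.0086

Derivation:
Put-call parity: C - P = S_0 * exp(-qT) - K * exp(-rT).
S_0 * exp(-qT) = 0.9600 * 0.99833539 = 0.95840197
K * exp(-rT) = 1.0000 * 0.99559483 = 0.99559483
C = P + S*exp(-qT) - K*exp(-rT)
C = 0.0458 + 0.95840197 - 0.99559483 = 0.0086


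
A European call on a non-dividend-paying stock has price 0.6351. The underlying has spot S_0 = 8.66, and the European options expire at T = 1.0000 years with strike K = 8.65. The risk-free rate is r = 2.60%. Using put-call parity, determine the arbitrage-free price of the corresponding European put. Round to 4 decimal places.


Put-call parity: C - P = S_0 * exp(-qT) - K * exp(-rT).
S_0 * exp(-qT) = 8.6600 * 1.00000000 = 8.66000000
K * exp(-rT) = 8.6500 * 0.97433509 = 8.42799853
P = C - S*exp(-qT) + K*exp(-rT)
P = 0.6351 - 8.66000000 + 8.42799853 = 0.4031

Answer: Put price = 0.4031


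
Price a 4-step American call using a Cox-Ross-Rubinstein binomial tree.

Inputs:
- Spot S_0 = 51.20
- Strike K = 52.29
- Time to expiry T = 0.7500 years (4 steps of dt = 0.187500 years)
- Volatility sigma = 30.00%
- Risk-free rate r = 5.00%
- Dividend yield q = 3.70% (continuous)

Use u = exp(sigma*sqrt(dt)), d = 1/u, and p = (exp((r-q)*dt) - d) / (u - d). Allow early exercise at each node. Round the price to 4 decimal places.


dt = T/N = 0.187500
u = exp(sigma*sqrt(dt)) = 1.138719; d = 1/u = 0.878180
p = (exp((r-q)*dt) - d) / (u - d) = 0.476937
Discount per step: exp(-r*dt) = 0.990669
Stock lattice S(k, i) with i counting down-moves:
  k=0: S(0,0) = 51.2000
  k=1: S(1,0) = 58.3024; S(1,1) = 44.9628
  k=2: S(2,0) = 66.3900; S(2,1) = 51.2000; S(2,2) = 39.4854
  k=3: S(3,0) = 75.5996; S(3,1) = 58.3024; S(3,2) = 44.9628; S(3,3) = 34.6753
  k=4: S(4,0) = 86.0867; S(4,1) = 66.3900; S(4,2) = 51.2000; S(4,3) = 39.4854; S(4,4) = 30.4512
Terminal payoffs V(N, i) = max(S_T - K, 0):
  V(4,0) = 33.796687; V(4,1) = 14.100047; V(4,2) = 0.000000; V(4,3) = 0.000000; V(4,4) = 0.000000
Backward induction: V(k, i) = exp(-r*dt) * [p * V(k+1, i) + (1-p) * V(k+1, i+1)]; then take max(V_cont, immediate exercise) for American.
  V(3,0) = exp(-r*dt) * [p*33.796687 + (1-p)*14.100047] = 23.274869; exercise = 23.309598; V(3,0) = max -> 23.309598
  V(3,1) = exp(-r*dt) * [p*14.100047 + (1-p)*0.000000] = 6.662079; exercise = 6.012405; V(3,1) = max -> 6.662079
  V(3,2) = exp(-r*dt) * [p*0.000000 + (1-p)*0.000000] = 0.000000; exercise = 0.000000; V(3,2) = max -> 0.000000
  V(3,3) = exp(-r*dt) * [p*0.000000 + (1-p)*0.000000] = 0.000000; exercise = 0.000000; V(3,3) = max -> 0.000000
  V(2,0) = exp(-r*dt) * [p*23.309598 + (1-p)*6.662079] = 14.465638; exercise = 14.100047; V(2,0) = max -> 14.465638
  V(2,1) = exp(-r*dt) * [p*6.662079 + (1-p)*0.000000] = 3.147741; exercise = 0.000000; V(2,1) = max -> 3.147741
  V(2,2) = exp(-r*dt) * [p*0.000000 + (1-p)*0.000000] = 0.000000; exercise = 0.000000; V(2,2) = max -> 0.000000
  V(1,0) = exp(-r*dt) * [p*14.465638 + (1-p)*3.147741] = 8.465920; exercise = 6.012405; V(1,0) = max -> 8.465920
  V(1,1) = exp(-r*dt) * [p*3.147741 + (1-p)*0.000000] = 1.487264; exercise = 0.000000; V(1,1) = max -> 1.487264
  V(0,0) = exp(-r*dt) * [p*8.465920 + (1-p)*1.487264] = 4.770705; exercise = 0.000000; V(0,0) = max -> 4.770705

Answer: Price = V(0,0) = 4.7707


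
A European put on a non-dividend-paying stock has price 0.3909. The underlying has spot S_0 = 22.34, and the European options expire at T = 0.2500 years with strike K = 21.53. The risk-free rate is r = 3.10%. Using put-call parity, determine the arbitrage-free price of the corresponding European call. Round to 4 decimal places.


Put-call parity: C - P = S_0 * exp(-qT) - K * exp(-rT).
S_0 * exp(-qT) = 22.3400 * 1.00000000 = 22.34000000
K * exp(-rT) = 21.5300 * 0.99227995 = 21.36378741
C = P + S*exp(-qT) - K*exp(-rT)
C = 0.3909 + 22.34000000 - 21.36378741 = 1.3671

Answer: Call price = 1.3671


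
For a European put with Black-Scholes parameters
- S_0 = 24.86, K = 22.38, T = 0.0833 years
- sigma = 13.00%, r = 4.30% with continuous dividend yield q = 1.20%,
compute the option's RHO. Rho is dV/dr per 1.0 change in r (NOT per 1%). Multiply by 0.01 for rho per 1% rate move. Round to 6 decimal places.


Answer: Rho = -0.004048

Derivation:
d1 = 2.8885344812; d2 = 2.8510142200
phi(d1) = 0.0061533769; exp(-qT) = 0.9990008994; exp(-rT) = 0.9964245074
N(-d2) = 0.0021790010
Rho = -K*T*exp(-rT)*N(-d2) = -22.3800 * 0.0833 * 0.9964245074 * 0.0021790010 = -0.004048


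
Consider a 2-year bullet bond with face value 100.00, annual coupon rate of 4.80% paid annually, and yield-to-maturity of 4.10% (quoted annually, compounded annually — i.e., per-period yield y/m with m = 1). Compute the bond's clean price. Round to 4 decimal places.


Coupon per period c = face * coupon_rate / m = 4.800000
Periods per year m = 1; per-period yield y/m = 0.041000
Number of cashflows N = 2
Cashflows (t years, CF_t, discount factor 1/(1+y/m)^(m*t), PV):
  t = 1.0000: CF_t = 4.800000, DF = 0.960615, PV = 4.610951
  t = 2.0000: CF_t = 104.800000, DF = 0.922781, PV = 96.707426
Price P = sum_t PV_t = 101.318377

Answer: Price = 101.3184


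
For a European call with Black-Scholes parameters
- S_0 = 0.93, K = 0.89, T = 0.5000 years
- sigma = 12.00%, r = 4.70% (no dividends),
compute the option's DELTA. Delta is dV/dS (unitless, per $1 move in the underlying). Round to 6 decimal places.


d1 = 0.8374869411; d2 = 0.7526341273
phi(d1) = 0.2809353460; exp(-qT) = 1.0000000000; exp(-rT) = 0.9767739747
N(d1) = 0.7988405428
Delta = exp(-qT) * N(d1) = 1.0000000000 * 0.7988405428 = 0.798841

Answer: Delta = 0.798841


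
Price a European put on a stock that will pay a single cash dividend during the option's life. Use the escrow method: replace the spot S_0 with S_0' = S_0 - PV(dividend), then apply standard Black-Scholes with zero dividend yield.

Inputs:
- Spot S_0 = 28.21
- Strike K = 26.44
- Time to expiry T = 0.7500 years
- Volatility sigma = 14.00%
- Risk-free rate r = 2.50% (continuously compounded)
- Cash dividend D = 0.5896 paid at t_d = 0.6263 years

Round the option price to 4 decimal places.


PV(D) = D * exp(-r * t_d) = 0.5896 * 0.98446444 = 0.58044023
S_0' = S_0 - PV(D) = 28.2100 - 0.58044023 = 27.62955977
d1 = (ln(S_0'/K) + (r + sigma^2/2)*T) / (sigma*sqrt(T)) = 0.57824261
d2 = d1 - sigma*sqrt(T) = 0.45699905
exp(-rT) = 0.98142469
N(-d1) = 0.28155017; N(-d2) = 0.32383586
P = K * exp(-rT) * N(-d2) - S_0' * N(-d1) = 26.4400 * 0.98142469 * 0.32383586 - 27.62955977 * 0.28155017 = 0.6241

Answer: Price = 0.6241


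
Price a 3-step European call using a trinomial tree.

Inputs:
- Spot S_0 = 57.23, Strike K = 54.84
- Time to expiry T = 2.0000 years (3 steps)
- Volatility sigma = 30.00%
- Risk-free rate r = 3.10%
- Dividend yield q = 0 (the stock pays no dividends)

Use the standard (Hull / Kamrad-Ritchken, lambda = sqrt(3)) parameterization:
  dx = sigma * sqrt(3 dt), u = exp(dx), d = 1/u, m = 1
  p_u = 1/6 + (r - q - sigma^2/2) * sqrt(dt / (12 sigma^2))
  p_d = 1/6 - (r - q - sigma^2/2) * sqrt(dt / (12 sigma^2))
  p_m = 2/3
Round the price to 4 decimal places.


Answer: Price = V(0,0) = 11.7987

Derivation:
dt = T/N = 0.666667; dx = sigma*sqrt(3*dt) = 0.424264
u = exp(dx) = 1.528465; d = 1/u = 0.654251
p_u = 0.155667, p_m = 0.666667, p_d = 0.177666
Discount per step: exp(-r*dt) = 0.979545
Stock lattice S(k, j) with j the centered position index:
  k=0: S(0,+0) = 57.2300
  k=1: S(1,-1) = 37.4428; S(1,+0) = 57.2300; S(1,+1) = 87.4741
  k=2: S(2,-2) = 24.4970; S(2,-1) = 37.4428; S(2,+0) = 57.2300; S(2,+1) = 87.4741; S(2,+2) = 133.7011
  k=3: S(3,-3) = 16.0272; S(3,-2) = 24.4970; S(3,-1) = 37.4428; S(3,+0) = 57.2300; S(3,+1) = 87.4741; S(3,+2) = 133.7011; S(3,+3) = 204.3574
Terminal payoffs V(N, j) = max(S_T - K, 0):
  V(3,-3) = 0.000000; V(3,-2) = 0.000000; V(3,-1) = 0.000000; V(3,+0) = 2.390000; V(3,+1) = 32.634061; V(3,+2) = 78.861055; V(3,+3) = 149.517404
Backward induction: V(k, j) = exp(-r*dt) * [p_u * V(k+1, j+1) + p_m * V(k+1, j) + p_d * V(k+1, j-1)]
  V(2,-2) = exp(-r*dt) * [p_u*0.000000 + p_m*0.000000 + p_d*0.000000] = 0.000000
  V(2,-1) = exp(-r*dt) * [p_u*2.390000 + p_m*0.000000 + p_d*0.000000] = 0.364435
  V(2,+0) = exp(-r*dt) * [p_u*32.634061 + p_m*2.390000 + p_d*0.000000] = 6.536886
  V(2,+1) = exp(-r*dt) * [p_u*78.861055 + p_m*32.634061 + p_d*2.390000] = 33.751946
  V(2,+2) = exp(-r*dt) * [p_u*149.517404 + p_m*78.861055 + p_d*32.634061] = 79.976909
  V(1,-1) = exp(-r*dt) * [p_u*6.536886 + p_m*0.364435 + p_d*0.000000] = 1.234752
  V(1,+0) = exp(-r*dt) * [p_u*33.751946 + p_m*6.536886 + p_d*0.364435] = 9.478810
  V(1,+1) = exp(-r*dt) * [p_u*79.976909 + p_m*33.751946 + p_d*6.536886] = 35.373799
  V(0,+0) = exp(-r*dt) * [p_u*35.373799 + p_m*9.478810 + p_d*1.234752] = 11.798744


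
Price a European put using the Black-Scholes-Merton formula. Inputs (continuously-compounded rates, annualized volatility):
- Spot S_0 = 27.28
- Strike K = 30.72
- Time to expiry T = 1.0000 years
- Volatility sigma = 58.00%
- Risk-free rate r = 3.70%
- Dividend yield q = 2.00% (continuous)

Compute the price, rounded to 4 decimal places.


Answer: Price = 7.9564

Derivation:
d1 = (ln(S/K) + (r - q + 0.5*sigma^2) * T) / (sigma * sqrt(T)) = 0.11455159
d2 = d1 - sigma * sqrt(T) = -0.46544841
exp(-rT) = 0.96367614; exp(-qT) = 0.98019867
P = K * exp(-rT) * N(-d2) - S_0 * exp(-qT) * N(-d1)
N(-d1) = 0.45440027; N(-d2) = 0.67919481
P = 30.7200 * 0.96367614 * 0.67919481 - 27.2800 * 0.98019867 * 0.45440027 = 7.9564


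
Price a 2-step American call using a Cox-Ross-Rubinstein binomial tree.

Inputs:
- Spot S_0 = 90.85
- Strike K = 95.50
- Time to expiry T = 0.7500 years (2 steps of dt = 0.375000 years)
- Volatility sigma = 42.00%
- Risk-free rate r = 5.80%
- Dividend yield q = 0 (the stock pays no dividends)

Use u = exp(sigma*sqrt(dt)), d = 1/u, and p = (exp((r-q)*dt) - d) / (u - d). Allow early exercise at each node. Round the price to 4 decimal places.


dt = T/N = 0.375000
u = exp(sigma*sqrt(dt)) = 1.293299; d = 1/u = 0.773216
p = (exp((r-q)*dt) - d) / (u - d) = 0.478331
Discount per step: exp(-r*dt) = 0.978485
Stock lattice S(k, i) with i counting down-moves:
  k=0: S(0,0) = 90.8500
  k=1: S(1,0) = 117.4962; S(1,1) = 70.2467
  k=2: S(2,0) = 151.9578; S(2,1) = 90.8500; S(2,2) = 54.3159
Terminal payoffs V(N, i) = max(S_T - K, 0):
  V(2,0) = 56.457768; V(2,1) = 0.000000; V(2,2) = 0.000000
Backward induction: V(k, i) = exp(-r*dt) * [p * V(k+1, i) + (1-p) * V(k+1, i+1)]; then take max(V_cont, immediate exercise) for American.
  V(1,0) = exp(-r*dt) * [p*56.457768 + (1-p)*0.000000] = 26.424494; exercise = 21.996226; V(1,0) = max -> 26.424494
  V(1,1) = exp(-r*dt) * [p*0.000000 + (1-p)*0.000000] = 0.000000; exercise = 0.000000; V(1,1) = max -> 0.000000
  V(0,0) = exp(-r*dt) * [p*26.424494 + (1-p)*0.000000] = 12.367720; exercise = 0.000000; V(0,0) = max -> 12.367720

Answer: Price = V(0,0) = 12.3677
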